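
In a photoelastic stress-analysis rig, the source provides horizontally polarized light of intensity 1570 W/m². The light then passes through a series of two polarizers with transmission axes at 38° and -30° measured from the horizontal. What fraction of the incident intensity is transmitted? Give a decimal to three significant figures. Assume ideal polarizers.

I/I₀ ≈ 0.0871

By Malus's law, I₁ = 1570 W/m² · cos²(38°) = 974.9 W/m².
I₂ = I₁ · cos²(68°) = 974.9 · 0.1403 = 136.8 W/m².
Transmitted fraction = 0.08714.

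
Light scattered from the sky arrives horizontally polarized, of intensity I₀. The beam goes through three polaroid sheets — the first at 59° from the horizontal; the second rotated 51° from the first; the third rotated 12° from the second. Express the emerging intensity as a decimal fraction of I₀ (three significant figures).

≈ 0.101 I₀

I₁ = I₀ cos²(59° − 0°) = I₀ cos²(59°) = 0.2653 I₀.
I₂ = I₁ cos²(51°) = 0.2653 · 0.396 I₀ = 0.1051 I₀.
I₃ = I₂ cos²(12°) = 0.1051 · 0.9568 I₀ = 0.1005 I₀.
Transmitted fraction = 0.1005.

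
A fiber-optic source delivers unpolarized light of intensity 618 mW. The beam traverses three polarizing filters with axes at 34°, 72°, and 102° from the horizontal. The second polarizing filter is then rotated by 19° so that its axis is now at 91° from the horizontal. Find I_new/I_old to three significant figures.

Before rotation:
Unpolarized light through the first polarizer → I₁ = ½ I₀, now polarized at 34°.
I₂ = I₁ cos²(72° − 34°) = 0.5 I₀ · cos²(38°) = 0.3105 I₀.
I₃ = I₂ cos²(102° − 72°) = 0.3105 I₀ · cos²(30°) = 0.2329 I₀.
After rotation:
Unpolarized light through the first polarizer → I₁ = ½ I₀, now polarized at 34°.
I₂ = I₁ cos²(91° − 34°) = 0.5 I₀ · cos²(57°) = 0.1483 I₀.
I₃ = I₂ cos²(102° − 91°) = 0.1483 I₀ · cos²(11°) = 0.1429 I₀.
Ratio = 0.1429 / 0.2329 = 0.6137.

I_new/I_old ≈ 0.614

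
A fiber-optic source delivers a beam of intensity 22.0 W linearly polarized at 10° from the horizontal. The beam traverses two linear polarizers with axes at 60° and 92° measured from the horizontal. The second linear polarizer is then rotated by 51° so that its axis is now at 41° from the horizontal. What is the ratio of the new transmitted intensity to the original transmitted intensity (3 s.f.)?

I_new/I_old ≈ 1.24

Before rotation:
I₁ = I₀ cos²(60° − 10°) = I₀ cos²(50°) = 0.4132 I₀.
I₂ = I₁ cos²(92° − 60°) = 0.4132 I₀ · cos²(32°) = 0.2972 I₀.
After rotation:
I₁ = I₀ cos²(60° − 10°) = I₀ cos²(50°) = 0.4132 I₀.
I₂ = I₁ cos²(41° − 60°) = 0.4132 I₀ · cos²(19°) = 0.3694 I₀.
Ratio = 0.3694 / 0.2972 = 1.243.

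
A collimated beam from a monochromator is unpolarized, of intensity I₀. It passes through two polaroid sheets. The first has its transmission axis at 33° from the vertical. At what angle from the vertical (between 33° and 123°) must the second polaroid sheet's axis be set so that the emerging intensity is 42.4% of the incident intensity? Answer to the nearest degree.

θ ≈ 56°

Unpolarized light through the first polarizer → I₁ = ½ I₀, now polarized at 33°.
Need I₂/I₀ = 0.424, so cos²(θ − 33°) = 0.424 / 0.5 = 0.848.
θ − 33° = arccos(√0.848) = 22.9°, giving θ ≈ 33 + 22.9 = 55.9°.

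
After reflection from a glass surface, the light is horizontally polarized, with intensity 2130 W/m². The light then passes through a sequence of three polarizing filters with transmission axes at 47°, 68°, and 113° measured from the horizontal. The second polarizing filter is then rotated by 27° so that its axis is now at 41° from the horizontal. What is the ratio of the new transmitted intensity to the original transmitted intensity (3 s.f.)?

Before rotation:
By Malus's law, I₁ = I₀ cos²(47° − 0°) = I₀ cos²(47°) = 0.4651 I₀.
I₂ = I₁ cos²(68° − 47°) = 0.4651 I₀ · cos²(21°) = 0.4054 I₀.
I₃ = I₂ cos²(113° − 68°) = 0.4054 I₀ · cos²(45°) = 0.2027 I₀.
After rotation:
I₁ = I₀ cos²(47° − 0°) = I₀ cos²(47°) = 0.4651 I₀.
I₂ = I₁ cos²(41° − 47°) = 0.4651 I₀ · cos²(6°) = 0.46 I₀.
I₃ = I₂ cos²(113° − 41°) = 0.46 I₀ · cos²(72°) = 0.04393 I₀.
Ratio = 0.04393 / 0.2027 = 0.2167.

I_new/I_old ≈ 0.217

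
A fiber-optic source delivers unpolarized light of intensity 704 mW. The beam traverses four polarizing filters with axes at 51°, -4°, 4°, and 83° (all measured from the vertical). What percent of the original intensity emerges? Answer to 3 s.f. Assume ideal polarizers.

Unpolarized light through the first polarizer → I₁ = 704 mW/2 = 352 mW, polarized at 51°.
I₂ = I₁ · cos²(55°) = 352 · 0.329 = 115.8 mW.
I₃ = I₂ · cos²(8°) = 115.8 · 0.9806 = 113.6 mW.
I₄ = I₃ · cos²(79°) = 113.6 · 0.03641 = 4.135 mW.
That is 0.5873% of the incident intensity.

≈ 0.587%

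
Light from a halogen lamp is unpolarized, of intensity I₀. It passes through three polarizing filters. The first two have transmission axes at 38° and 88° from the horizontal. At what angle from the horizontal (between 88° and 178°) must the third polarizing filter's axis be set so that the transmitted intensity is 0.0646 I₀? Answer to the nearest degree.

Unpolarized light through the first polarizer → I₁ = ½ I₀, now polarized at 38°.
I₂ = I₁ cos²(88° − 38°) = 0.5 I₀ · cos²(50°) = 0.2066 I₀.
Need I₃/I₀ = 0.0646, so cos²(θ − 88°) = 0.0646 / 0.2066 = 0.3127.
θ − 88° = arccos(√0.3127) = 56.0°, giving θ ≈ 88 + 56.0 = 144.0°.

θ ≈ 144°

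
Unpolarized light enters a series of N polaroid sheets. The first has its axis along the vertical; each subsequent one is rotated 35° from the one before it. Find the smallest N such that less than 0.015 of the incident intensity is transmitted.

First polarizer halves the unpolarized light: factor 1/2.
Each further stage multiplies by cos²(35°) = 0.671.
After N polarizers: T = 0.5·0.671^(N−1). Require T < 0.015 ⇒ N−1 > ln(0.015/0.5)/ln(0.671) = 8.79, so N−1 ≥ 9 and N = 10.
Check: N=10 gives T = 0.01379 < 0.015; N=9 gives T = 0.02055.

N = 10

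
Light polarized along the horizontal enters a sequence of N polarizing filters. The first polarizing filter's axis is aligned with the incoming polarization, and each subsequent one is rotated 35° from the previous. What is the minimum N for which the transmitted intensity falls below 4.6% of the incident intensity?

First polarizer is aligned with the polarization: full transmission.
Each further stage multiplies by cos²(35°) = 0.671.
After N polarizers: T = 0.671^(N−1). Require T < 0.046 ⇒ N−1 > ln(0.046)/ln(0.671) = 7.72, so N−1 ≥ 8 and N = 9.
Check: N=9 gives T = 0.0411 < 0.046; N=8 gives T = 0.06125.

N = 9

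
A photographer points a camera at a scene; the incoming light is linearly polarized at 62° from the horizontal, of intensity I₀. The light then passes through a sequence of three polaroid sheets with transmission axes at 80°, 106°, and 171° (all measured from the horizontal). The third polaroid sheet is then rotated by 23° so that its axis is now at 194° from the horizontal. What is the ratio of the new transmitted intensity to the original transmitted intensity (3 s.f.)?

I_new/I_old ≈ 0.00682

Before rotation:
By Malus's law, I₁ = I₀ cos²(80° − 62°) = I₀ cos²(18°) = 0.9045 I₀.
I₂ = I₁ cos²(106° − 80°) = 0.9045 I₀ · cos²(26°) = 0.7307 I₀.
I₃ = I₂ cos²(171° − 106°) = 0.7307 I₀ · cos²(65°) = 0.1305 I₀.
After rotation:
I₁ = I₀ cos²(80° − 62°) = I₀ cos²(18°) = 0.9045 I₀.
I₂ = I₁ cos²(106° − 80°) = 0.9045 I₀ · cos²(26°) = 0.7307 I₀.
I₃ = I₂ cos²(194° − 106°) = 0.7307 I₀ · cos²(88°) = 0.00089 I₀.
Ratio = 0.00089 / 0.1305 = 0.006819.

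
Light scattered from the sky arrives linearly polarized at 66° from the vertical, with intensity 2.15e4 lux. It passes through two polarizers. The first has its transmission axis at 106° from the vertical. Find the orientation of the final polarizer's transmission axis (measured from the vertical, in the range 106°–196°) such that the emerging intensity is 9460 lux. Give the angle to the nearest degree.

θ ≈ 136°

I₁ = I₀ cos²(106° − 66°) = I₀ cos²(40°) = 0.5868 I₀.
Target fraction: 9460 / 2.15e4 lux = 0.44 of I₀.
Need I₂/I₀ = 0.44, so cos²(θ − 106°) = 0.44 / 0.5868 = 0.7498.
θ − 106° = arccos(√0.7498) = 30.0°, giving θ ≈ 106 + 30.0 = 136.0°.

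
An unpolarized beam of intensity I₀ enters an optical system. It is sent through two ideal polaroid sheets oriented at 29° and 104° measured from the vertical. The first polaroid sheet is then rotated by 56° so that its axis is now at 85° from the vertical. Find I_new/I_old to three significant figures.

I_new/I_old ≈ 13.3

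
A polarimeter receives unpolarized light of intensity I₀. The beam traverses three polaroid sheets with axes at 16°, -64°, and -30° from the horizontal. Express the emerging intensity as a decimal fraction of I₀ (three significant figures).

≈ 0.0104 I₀

Unpolarized light through the first polarizer → I₁ = ½ I₀, now polarized at 16°.
I₂ = I₁ cos²(-64° − 16°) = 0.5 I₀ · cos²(80°) = 0.01508 I₀.
I₃ = I₂ cos²(-30° + 64°) = 0.01508 I₀ · cos²(34°) = 0.01036 I₀.
Transmitted fraction = 0.01036.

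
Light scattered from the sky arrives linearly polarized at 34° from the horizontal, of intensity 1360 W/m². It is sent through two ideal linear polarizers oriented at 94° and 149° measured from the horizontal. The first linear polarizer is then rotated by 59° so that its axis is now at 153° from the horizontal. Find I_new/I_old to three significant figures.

Before rotation:
I₁ = I₀ cos²(94° − 34°) = I₀ cos²(60°) = 0.25 I₀.
I₂ = I₁ cos²(149° − 94°) = 0.25 I₀ · cos²(55°) = 0.08225 I₀.
After rotation:
I₁ = I₀ cos²(153° − 34°) = I₀ cos²(61°) = 0.235 I₀.
I₂ = I₁ cos²(149° − 153°) = 0.235 I₀ · cos²(4°) = 0.2339 I₀.
Ratio = 0.2339 / 0.08225 = 2.844.

I_new/I_old ≈ 2.84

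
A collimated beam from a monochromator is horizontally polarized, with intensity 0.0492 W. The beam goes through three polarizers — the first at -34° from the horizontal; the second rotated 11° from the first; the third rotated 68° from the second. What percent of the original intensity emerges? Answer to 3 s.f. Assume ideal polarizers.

I₁ = 0.0492 W · cos²(34°) = 0.03382 W.
I₂ = I₁ · cos²(11°) = 0.03382 · 0.9636 = 0.03258 W.
I₃ = I₂ · cos²(68°) = 0.03258 · 0.1403 = 0.004573 W.
That is 9.294% of the incident intensity.

≈ 9.29%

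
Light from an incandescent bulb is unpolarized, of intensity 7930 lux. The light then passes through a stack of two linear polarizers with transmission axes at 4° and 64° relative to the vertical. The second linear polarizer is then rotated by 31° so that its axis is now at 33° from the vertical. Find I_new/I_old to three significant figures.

I_new/I_old ≈ 3.06

Before rotation:
Unpolarized light through the first polarizer → I₁ = ½ I₀, now polarized at 4°.
I₂ = I₁ cos²(64° − 4°) = 0.5 I₀ · cos²(60°) = 0.125 I₀.
After rotation:
Unpolarized light through the first polarizer → I₁ = ½ I₀, now polarized at 4°.
I₂ = I₁ cos²(33° − 4°) = 0.5 I₀ · cos²(29°) = 0.3825 I₀.
Ratio = 0.3825 / 0.125 = 3.06.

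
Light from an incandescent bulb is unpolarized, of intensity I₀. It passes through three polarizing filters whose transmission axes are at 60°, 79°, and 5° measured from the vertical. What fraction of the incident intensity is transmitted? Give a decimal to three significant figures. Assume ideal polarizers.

≈ 0.0340 I₀

Unpolarized light through the first polarizer → I₁ = ½ I₀, now polarized at 60°.
I₂ = I₁ cos²(79° − 60°) = 0.5 I₀ · cos²(19°) = 0.447 I₀.
I₃ = I₂ cos²(5° − 79°) = 0.447 I₀ · cos²(74°) = 0.03396 I₀.
Transmitted fraction = 0.03396.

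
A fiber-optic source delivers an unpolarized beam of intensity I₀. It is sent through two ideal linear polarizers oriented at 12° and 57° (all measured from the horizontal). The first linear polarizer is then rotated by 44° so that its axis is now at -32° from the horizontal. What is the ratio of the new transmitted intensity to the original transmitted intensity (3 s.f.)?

Before rotation:
Unpolarized light through the first polarizer → I₁ = ½ I₀, now polarized at 12°.
I₂ = I₁ cos²(57° − 12°) = 0.5 I₀ · cos²(45°) = 0.25 I₀.
After rotation:
Unpolarized light through the first polarizer → I₁ = ½ I₀, now polarized at -32°.
I₂ = I₁ cos²(57° + 32°) = 0.5 I₀ · cos²(89°) = 0.0001523 I₀.
Ratio = 0.0001523 / 0.25 = 0.0006092.

I_new/I_old ≈ 0.000609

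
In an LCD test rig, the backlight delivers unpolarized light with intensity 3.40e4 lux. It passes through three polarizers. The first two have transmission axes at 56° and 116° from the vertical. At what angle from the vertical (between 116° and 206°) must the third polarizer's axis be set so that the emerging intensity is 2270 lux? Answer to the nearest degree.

Unpolarized light through the first polarizer → I₁ = ½ I₀, now polarized at 56°.
I₂ = I₁ cos²(116° − 56°) = 0.5 I₀ · cos²(60°) = 0.125 I₀.
Target fraction: 2270 / 3.40e4 lux = 0.06676 of I₀.
Need I₃/I₀ = 0.06676, so cos²(θ − 116°) = 0.06676 / 0.125 = 0.5341.
θ − 116° = arccos(√0.5341) = 43.0°, giving θ ≈ 116 + 43.0 = 159.0°.

θ ≈ 159°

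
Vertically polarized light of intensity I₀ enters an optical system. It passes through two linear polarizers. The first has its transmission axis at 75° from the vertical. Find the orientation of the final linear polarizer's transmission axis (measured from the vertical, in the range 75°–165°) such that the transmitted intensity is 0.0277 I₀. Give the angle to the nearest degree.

θ ≈ 125°

I₁ = I₀ cos²(75° − 0°) = I₀ cos²(75°) = 0.06699 I₀.
Need I₂/I₀ = 0.0277, so cos²(θ − 75°) = 0.0277 / 0.06699 = 0.4135.
θ − 75° = arccos(√0.4135) = 50.0°, giving θ ≈ 75 + 50.0 = 125.0°.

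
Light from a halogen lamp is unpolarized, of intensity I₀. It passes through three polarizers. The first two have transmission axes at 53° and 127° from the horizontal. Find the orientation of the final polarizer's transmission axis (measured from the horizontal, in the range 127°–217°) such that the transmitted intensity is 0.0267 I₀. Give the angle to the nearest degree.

Unpolarized light through the first polarizer → I₁ = ½ I₀, now polarized at 53°.
I₂ = I₁ cos²(127° − 53°) = 0.5 I₀ · cos²(74°) = 0.03799 I₀.
Need I₃/I₀ = 0.0267, so cos²(θ − 127°) = 0.0267 / 0.03799 = 0.7029.
θ − 127° = arccos(√0.7029) = 33.0°, giving θ ≈ 127 + 33.0 = 160.0°.

θ ≈ 160°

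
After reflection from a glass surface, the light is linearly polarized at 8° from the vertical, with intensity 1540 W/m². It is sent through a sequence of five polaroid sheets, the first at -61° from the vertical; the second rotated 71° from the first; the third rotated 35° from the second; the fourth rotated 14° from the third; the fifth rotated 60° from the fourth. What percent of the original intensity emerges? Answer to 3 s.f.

I₁ = 1540 W/m² · cos²(69°) = 197.8 W/m².
I₂ = I₁ · cos²(71°) = 197.8 · 0.106 = 20.96 W/m².
I₃ = I₂ · cos²(35°) = 20.96 · 0.671 = 14.07 W/m².
I₄ = I₃ · cos²(14°) = 14.07 · 0.9415 = 13.24 W/m².
I₅ = I₄ · cos²(60°) = 13.24 · 0.25 = 3.311 W/m².
That is 0.215% of the incident intensity.

≈ 0.215%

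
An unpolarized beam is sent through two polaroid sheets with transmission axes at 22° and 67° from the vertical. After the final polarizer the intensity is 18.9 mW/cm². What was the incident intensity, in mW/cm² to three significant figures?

I₀ ≈ 75.6 mW/cm²

Unpolarized light through the first polarizer → I₁ = ½ I₀, now polarized at 22°.
I₂ = I₁ cos²(67° − 22°) = 0.5 I₀ · cos²(45°) = 0.25 I₀.
So 18.9 mW/cm² = 0.25 I₀, giving I₀ = 18.9/0.25 = 75.6 mW/cm².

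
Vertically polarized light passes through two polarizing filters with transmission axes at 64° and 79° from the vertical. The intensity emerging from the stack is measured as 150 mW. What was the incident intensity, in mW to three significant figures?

I₀ ≈ 837 mW

I₁ = I₀ cos²(64° − 0°) = I₀ cos²(64°) = 0.1922 I₀.
I₂ = I₁ cos²(79° − 64°) = 0.1922 I₀ · cos²(15°) = 0.1793 I₀.
So 150 mW = 0.1793 I₀, giving I₀ = 150/0.1793 = 836.6 mW.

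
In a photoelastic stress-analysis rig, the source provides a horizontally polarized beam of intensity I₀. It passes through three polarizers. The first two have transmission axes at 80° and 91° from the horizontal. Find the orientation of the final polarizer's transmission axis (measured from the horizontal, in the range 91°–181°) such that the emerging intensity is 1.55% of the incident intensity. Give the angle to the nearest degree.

By Malus's law, I₁ = I₀ cos²(80° − 0°) = I₀ cos²(80°) = 0.03015 I₀.
I₂ = I₁ cos²(91° − 80°) = 0.03015 I₀ · cos²(11°) = 0.02906 I₀.
Need I₃/I₀ = 0.0155, so cos²(θ − 91°) = 0.0155 / 0.02906 = 0.5335.
θ − 91° = arccos(√0.5335) = 43.1°, giving θ ≈ 91 + 43.1 = 134.1°.

θ ≈ 134°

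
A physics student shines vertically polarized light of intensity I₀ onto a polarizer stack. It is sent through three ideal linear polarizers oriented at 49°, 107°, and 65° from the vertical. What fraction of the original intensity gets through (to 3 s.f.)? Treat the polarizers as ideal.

I₁ = I₀ cos²(49° − 0°) = I₀ cos²(49°) = 0.4304 I₀.
I₂ = I₁ cos²(107° − 49°) = 0.4304 I₀ · cos²(58°) = 0.1209 I₀.
I₃ = I₂ cos²(65° − 107°) = 0.1209 I₀ · cos²(42°) = 0.06675 I₀.
Transmitted fraction = 0.06675.

≈ 0.0668 I₀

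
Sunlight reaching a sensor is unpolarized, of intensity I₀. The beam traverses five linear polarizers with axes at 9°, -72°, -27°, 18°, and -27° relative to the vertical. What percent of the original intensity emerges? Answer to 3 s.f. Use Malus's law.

≈ 0.153%

Unpolarized light through the first polarizer → I₁ = ½ I₀, now polarized at 9°.
I₂ = I₁ cos²(-72° − 9°) = 0.5 I₀ · cos²(81°) = 0.01224 I₀.
I₃ = I₂ cos²(-27° + 72°) = 0.01224 I₀ · cos²(45°) = 0.006118 I₀.
I₄ = I₃ cos²(18° + 27°) = 0.006118 I₀ · cos²(45°) = 0.003059 I₀.
I₅ = I₄ cos²(-27° − 18°) = 0.003059 I₀ · cos²(45°) = 0.001529 I₀.
That is 0.1529% of the incident intensity.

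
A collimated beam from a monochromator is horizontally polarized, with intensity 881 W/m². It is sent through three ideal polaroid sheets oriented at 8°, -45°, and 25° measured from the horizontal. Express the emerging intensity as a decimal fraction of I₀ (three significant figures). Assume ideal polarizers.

I/I₀ ≈ 0.0415

By Malus's law, I₁ = 881 W/m² · cos²(8°) = 863.9 W/m².
I₂ = I₁ · cos²(53°) = 863.9 · 0.3622 = 312.9 W/m².
I₃ = I₂ · cos²(70°) = 312.9 · 0.117 = 36.6 W/m².
Transmitted fraction = 0.04155.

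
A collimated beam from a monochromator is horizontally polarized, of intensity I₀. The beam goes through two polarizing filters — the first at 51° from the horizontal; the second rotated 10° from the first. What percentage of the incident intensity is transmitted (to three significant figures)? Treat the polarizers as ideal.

≈ 38.4%

By Malus's law, I₁ = I₀ cos²(51° − 0°) = I₀ cos²(51°) = 0.396 I₀.
I₂ = I₁ cos²(10°) = 0.396 · 0.9698 I₀ = 0.3841 I₀.
That is 38.41% of the incident intensity.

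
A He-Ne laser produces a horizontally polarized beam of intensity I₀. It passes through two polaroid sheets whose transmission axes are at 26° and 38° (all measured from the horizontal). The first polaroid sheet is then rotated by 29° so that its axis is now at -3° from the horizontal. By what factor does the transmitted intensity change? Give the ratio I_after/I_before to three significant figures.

Before rotation:
I₁ = I₀ cos²(26° − 0°) = I₀ cos²(26°) = 0.8078 I₀.
I₂ = I₁ cos²(38° − 26°) = 0.8078 I₀ · cos²(12°) = 0.7729 I₀.
After rotation:
I₁ = I₀ cos²(-3° − 0°) = I₀ cos²(3°) = 0.9973 I₀.
I₂ = I₁ cos²(38° + 3°) = 0.9973 I₀ · cos²(41°) = 0.568 I₀.
Ratio = 0.568 / 0.7729 = 0.7349.

I_new/I_old ≈ 0.735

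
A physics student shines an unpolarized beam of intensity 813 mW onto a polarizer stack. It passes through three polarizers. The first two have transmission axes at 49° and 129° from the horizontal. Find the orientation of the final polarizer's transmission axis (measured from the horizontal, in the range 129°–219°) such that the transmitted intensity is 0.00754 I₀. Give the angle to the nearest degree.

Unpolarized light through the first polarizer → I₁ = ½ I₀, now polarized at 49°.
I₂ = I₁ cos²(129° − 49°) = 0.5 I₀ · cos²(80°) = 0.01508 I₀.
Need I₃/I₀ = 0.00754, so cos²(θ − 129°) = 0.00754 / 0.01508 = 0.5001.
θ − 129° = arccos(√0.5001) = 45.0°, giving θ ≈ 129 + 45.0 = 174.0°.

θ ≈ 174°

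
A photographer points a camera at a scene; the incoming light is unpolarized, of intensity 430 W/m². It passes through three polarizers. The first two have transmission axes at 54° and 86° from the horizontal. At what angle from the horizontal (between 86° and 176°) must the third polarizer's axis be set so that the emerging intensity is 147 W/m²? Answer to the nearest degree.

θ ≈ 99°

Unpolarized light through the first polarizer → I₁ = ½ I₀, now polarized at 54°.
I₂ = I₁ cos²(86° − 54°) = 0.5 I₀ · cos²(32°) = 0.3596 I₀.
Target fraction: 147 / 430 W/m² = 0.3419 of I₀.
Need I₃/I₀ = 0.3419, so cos²(θ − 86°) = 0.3419 / 0.3596 = 0.9507.
θ − 86° = arccos(√0.9507) = 12.8°, giving θ ≈ 86 + 12.8 = 98.8°.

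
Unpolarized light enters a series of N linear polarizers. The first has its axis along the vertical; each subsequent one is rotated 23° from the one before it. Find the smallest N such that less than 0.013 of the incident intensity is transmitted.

First polarizer halves the unpolarized light: factor 1/2.
Each further stage multiplies by cos²(23°) = 0.8473.
After N polarizers: T = 0.5·0.8473^(N−1). Require T < 0.013 ⇒ N−1 > ln(0.013/0.5)/ln(0.8473) = 22.03, so N−1 ≥ 23 and N = 24.
Check: N=24 gives T = 0.01107 < 0.013; N=23 gives T = 0.01307.

N = 24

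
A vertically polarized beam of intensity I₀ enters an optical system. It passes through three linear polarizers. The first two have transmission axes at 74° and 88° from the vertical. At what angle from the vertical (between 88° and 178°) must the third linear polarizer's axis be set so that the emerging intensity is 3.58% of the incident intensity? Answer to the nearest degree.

I₁ = I₀ cos²(74° − 0°) = I₀ cos²(74°) = 0.07598 I₀.
I₂ = I₁ cos²(88° − 74°) = 0.07598 I₀ · cos²(14°) = 0.07153 I₀.
Need I₃/I₀ = 0.0358, so cos²(θ − 88°) = 0.0358 / 0.07153 = 0.5005.
θ − 88° = arccos(√0.5005) = 45.0°, giving θ ≈ 88 + 45.0 = 133.0°.

θ ≈ 133°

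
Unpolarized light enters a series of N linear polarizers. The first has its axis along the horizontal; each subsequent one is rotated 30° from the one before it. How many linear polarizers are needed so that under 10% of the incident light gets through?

N = 7

First polarizer halves the unpolarized light: factor 1/2.
Each further stage multiplies by cos²(30°) = 0.75.
After N polarizers: T = 0.5·0.75^(N−1). Require T < 0.10 ⇒ N−1 > ln(0.10/0.5)/ln(0.75) = 5.59, so N−1 ≥ 6 and N = 7.
Check: N=7 gives T = 0.08899 < 0.10; N=6 gives T = 0.1187.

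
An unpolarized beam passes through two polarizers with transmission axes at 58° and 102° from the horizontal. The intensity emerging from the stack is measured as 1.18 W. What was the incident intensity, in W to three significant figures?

Unpolarized light through the first polarizer → I₁ = ½ I₀, now polarized at 58°.
I₂ = I₁ cos²(102° − 58°) = 0.5 I₀ · cos²(44°) = 0.2587 I₀.
So 1.18 W = 0.2587 I₀, giving I₀ = 1.18/0.2587 = 4.561 W.

I₀ ≈ 4.56 W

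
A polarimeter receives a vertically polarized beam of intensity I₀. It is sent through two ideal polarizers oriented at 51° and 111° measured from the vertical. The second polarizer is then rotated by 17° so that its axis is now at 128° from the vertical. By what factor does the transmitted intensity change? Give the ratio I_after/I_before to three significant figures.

Before rotation:
I₁ = I₀ cos²(51° − 0°) = I₀ cos²(51°) = 0.396 I₀.
I₂ = I₁ cos²(111° − 51°) = 0.396 I₀ · cos²(60°) = 0.09901 I₀.
After rotation:
I₁ = I₀ cos²(51° − 0°) = I₀ cos²(51°) = 0.396 I₀.
I₂ = I₁ cos²(128° − 51°) = 0.396 I₀ · cos²(77°) = 0.02004 I₀.
Ratio = 0.02004 / 0.09901 = 0.2024.

I_new/I_old ≈ 0.202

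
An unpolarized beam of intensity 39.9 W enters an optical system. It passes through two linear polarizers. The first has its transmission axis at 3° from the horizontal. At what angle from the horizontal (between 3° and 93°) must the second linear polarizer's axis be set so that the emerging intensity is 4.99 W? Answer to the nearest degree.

θ ≈ 63°

Unpolarized light through the first polarizer → I₁ = ½ I₀, now polarized at 3°.
Target fraction: 4.99 / 39.9 W = 0.1251 of I₀.
Need I₂/I₀ = 0.1251, so cos²(θ − 3°) = 0.1251 / 0.5 = 0.2501.
θ − 3° = arccos(√0.2501) = 60.0°, giving θ ≈ 3 + 60.0 = 63.0°.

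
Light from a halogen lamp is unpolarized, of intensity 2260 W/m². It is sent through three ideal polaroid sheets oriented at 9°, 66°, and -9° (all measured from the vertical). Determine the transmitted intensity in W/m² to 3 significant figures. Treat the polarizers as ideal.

Unpolarized light through the first polarizer → I₁ = 2260 W/m²/2 = 1130 W/m², polarized at 9°.
I₂ = I₁ · cos²(57°) = 1130 · 0.2966 = 335.2 W/m².
I₃ = I₂ · cos²(75°) = 335.2 · 0.06699 = 22.45 W/m².

I ≈ 22.5 W/m²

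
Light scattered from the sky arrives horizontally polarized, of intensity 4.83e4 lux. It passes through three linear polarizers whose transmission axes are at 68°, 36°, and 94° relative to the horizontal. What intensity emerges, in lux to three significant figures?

By Malus's law, I₁ = 4.83e4 lux · cos²(68°) = 6778 lux.
I₂ = I₁ · cos²(32°) = 6778 · 0.7192 = 4875 lux.
I₃ = I₂ · cos²(58°) = 4875 · 0.2808 = 1369 lux.

I ≈ 1370 lux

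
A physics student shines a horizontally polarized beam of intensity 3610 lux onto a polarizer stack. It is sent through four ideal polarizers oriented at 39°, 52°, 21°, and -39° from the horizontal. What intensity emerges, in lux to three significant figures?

I ≈ 380 lux

By Malus's law, I₁ = 3610 lux · cos²(39°) = 2180 lux.
I₂ = I₁ · cos²(13°) = 2180 · 0.9494 = 2070 lux.
I₃ = I₂ · cos²(31°) = 2070 · 0.7347 = 1521 lux.
I₄ = I₃ · cos²(60°) = 1521 · 0.25 = 380.2 lux.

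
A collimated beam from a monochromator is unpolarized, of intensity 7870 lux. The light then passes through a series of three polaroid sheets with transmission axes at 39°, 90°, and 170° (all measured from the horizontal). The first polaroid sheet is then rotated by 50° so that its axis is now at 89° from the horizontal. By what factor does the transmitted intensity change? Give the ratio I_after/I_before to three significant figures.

I_new/I_old ≈ 2.52

Before rotation:
Unpolarized light through the first polarizer → I₁ = ½ I₀, now polarized at 39°.
I₂ = I₁ cos²(90° − 39°) = 0.5 I₀ · cos²(51°) = 0.198 I₀.
I₃ = I₂ cos²(170° − 90°) = 0.198 I₀ · cos²(80°) = 0.005971 I₀.
After rotation:
Unpolarized light through the first polarizer → I₁ = ½ I₀, now polarized at 89°.
I₂ = I₁ cos²(90° − 89°) = 0.5 I₀ · cos²(1°) = 0.4998 I₀.
I₃ = I₂ cos²(170° − 90°) = 0.4998 I₀ · cos²(80°) = 0.01507 I₀.
Ratio = 0.01507 / 0.005971 = 2.524.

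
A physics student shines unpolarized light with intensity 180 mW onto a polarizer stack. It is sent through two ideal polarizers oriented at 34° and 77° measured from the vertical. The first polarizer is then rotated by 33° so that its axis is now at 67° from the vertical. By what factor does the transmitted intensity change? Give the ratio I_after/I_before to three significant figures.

Before rotation:
Unpolarized light through the first polarizer → I₁ = ½ I₀, now polarized at 34°.
I₂ = I₁ cos²(77° − 34°) = 0.5 I₀ · cos²(43°) = 0.2674 I₀.
After rotation:
Unpolarized light through the first polarizer → I₁ = ½ I₀, now polarized at 67°.
I₂ = I₁ cos²(77° − 67°) = 0.5 I₀ · cos²(10°) = 0.4849 I₀.
Ratio = 0.4849 / 0.2674 = 1.813.

I_new/I_old ≈ 1.81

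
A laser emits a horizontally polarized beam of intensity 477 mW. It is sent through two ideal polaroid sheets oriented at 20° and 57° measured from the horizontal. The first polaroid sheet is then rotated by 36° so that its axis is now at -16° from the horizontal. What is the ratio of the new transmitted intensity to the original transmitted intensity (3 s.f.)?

Before rotation:
I₁ = I₀ cos²(20° − 0°) = I₀ cos²(20°) = 0.883 I₀.
I₂ = I₁ cos²(57° − 20°) = 0.883 I₀ · cos²(37°) = 0.5632 I₀.
After rotation:
I₁ = I₀ cos²(-16° − 0°) = I₀ cos²(16°) = 0.924 I₀.
I₂ = I₁ cos²(57° + 16°) = 0.924 I₀ · cos²(73°) = 0.07899 I₀.
Ratio = 0.07899 / 0.5632 = 0.1402.

I_new/I_old ≈ 0.140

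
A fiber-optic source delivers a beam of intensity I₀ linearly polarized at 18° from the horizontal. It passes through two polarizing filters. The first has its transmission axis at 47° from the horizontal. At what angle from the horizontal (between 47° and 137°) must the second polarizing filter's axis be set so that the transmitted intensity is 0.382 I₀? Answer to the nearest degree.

By Malus's law, I₁ = I₀ cos²(47° − 18°) = I₀ cos²(29°) = 0.765 I₀.
Need I₂/I₀ = 0.382, so cos²(θ − 47°) = 0.382 / 0.765 = 0.4994.
θ − 47° = arccos(√0.4994) = 45.0°, giving θ ≈ 47 + 45.0 = 92.0°.

θ ≈ 92°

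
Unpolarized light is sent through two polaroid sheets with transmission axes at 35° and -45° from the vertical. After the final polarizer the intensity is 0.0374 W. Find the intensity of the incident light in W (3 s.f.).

Unpolarized light through the first polarizer → I₁ = ½ I₀, now polarized at 35°.
I₂ = I₁ cos²(-45° − 35°) = 0.5 I₀ · cos²(80°) = 0.01508 I₀.
So 0.0374 W = 0.01508 I₀, giving I₀ = 0.0374/0.01508 = 2.481 W.

I₀ ≈ 2.48 W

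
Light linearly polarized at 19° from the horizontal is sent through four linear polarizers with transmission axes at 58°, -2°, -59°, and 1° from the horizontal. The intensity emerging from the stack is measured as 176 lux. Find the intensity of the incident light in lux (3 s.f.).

I₀ ≈ 1.57e4 lux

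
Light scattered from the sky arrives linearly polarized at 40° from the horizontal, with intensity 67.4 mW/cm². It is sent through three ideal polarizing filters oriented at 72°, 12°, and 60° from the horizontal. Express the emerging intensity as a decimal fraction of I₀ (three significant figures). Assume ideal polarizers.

I/I₀ ≈ 0.0805

I₁ = 67.4 mW/cm² · cos²(32°) = 48.47 mW/cm².
I₂ = I₁ · cos²(60°) = 48.47 · 0.25 = 12.12 mW/cm².
I₃ = I₂ · cos²(48°) = 12.12 · 0.4477 = 5.426 mW/cm².
Transmitted fraction = 0.0805.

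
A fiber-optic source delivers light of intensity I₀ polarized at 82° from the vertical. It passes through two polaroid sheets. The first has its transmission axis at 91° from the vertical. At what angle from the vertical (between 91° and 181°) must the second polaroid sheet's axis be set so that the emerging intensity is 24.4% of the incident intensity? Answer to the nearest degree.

θ ≈ 151°

I₁ = I₀ cos²(91° − 82°) = I₀ cos²(9°) = 0.9755 I₀.
Need I₂/I₀ = 0.244, so cos²(θ − 91°) = 0.244 / 0.9755 = 0.2501.
θ − 91° = arccos(√0.2501) = 60.0°, giving θ ≈ 91 + 60.0 = 151.0°.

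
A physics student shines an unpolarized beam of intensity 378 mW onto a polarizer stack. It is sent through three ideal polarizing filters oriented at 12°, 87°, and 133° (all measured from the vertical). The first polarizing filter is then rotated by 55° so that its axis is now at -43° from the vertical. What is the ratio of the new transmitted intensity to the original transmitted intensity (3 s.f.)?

I_new/I_old ≈ 6.17

Before rotation:
Unpolarized light through the first polarizer → I₁ = ½ I₀, now polarized at 12°.
I₂ = I₁ cos²(87° − 12°) = 0.5 I₀ · cos²(75°) = 0.03349 I₀.
I₃ = I₂ cos²(133° − 87°) = 0.03349 I₀ · cos²(46°) = 0.01616 I₀.
After rotation:
Unpolarized light through the first polarizer → I₁ = ½ I₀, now polarized at -43°.
Angle between axes 1 and 2: 50°. I₂ = 0.5 I₀ · cos²(50°) = 0.2066 I₀.
I₃ = I₂ cos²(133° − 87°) = 0.2066 I₀ · cos²(46°) = 0.09969 I₀.
Ratio = 0.09969 / 0.01616 = 6.168.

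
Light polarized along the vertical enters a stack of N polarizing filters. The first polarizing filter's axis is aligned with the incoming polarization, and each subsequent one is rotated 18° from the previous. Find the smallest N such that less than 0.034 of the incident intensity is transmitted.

N = 35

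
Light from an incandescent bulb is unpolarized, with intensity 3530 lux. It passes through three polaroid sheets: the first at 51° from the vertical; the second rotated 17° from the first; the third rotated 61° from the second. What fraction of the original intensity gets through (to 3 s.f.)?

Unpolarized light through the first polarizer → I₁ = 3530 lux/2 = 1765 lux, polarized at 51°.
I₂ = I₁ · cos²(17°) = 1765 · 0.9145 = 1614 lux.
I₃ = I₂ · cos²(61°) = 1614 · 0.235 = 379.4 lux.
Transmitted fraction = 0.1075.

I/I₀ ≈ 0.107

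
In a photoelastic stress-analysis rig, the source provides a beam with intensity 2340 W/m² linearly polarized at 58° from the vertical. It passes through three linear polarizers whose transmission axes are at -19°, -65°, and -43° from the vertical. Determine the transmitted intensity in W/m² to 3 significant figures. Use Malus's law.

By Malus's law, I₁ = 2340 W/m² · cos²(77°) = 118.4 W/m².
I₂ = I₁ · cos²(46°) = 118.4 · 0.4826 = 57.14 W/m².
I₃ = I₂ · cos²(22°) = 57.14 · 0.8597 = 49.12 W/m².

I ≈ 49.1 W/m²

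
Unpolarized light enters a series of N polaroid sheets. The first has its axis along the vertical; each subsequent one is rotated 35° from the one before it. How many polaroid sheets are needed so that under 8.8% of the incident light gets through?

First polarizer halves the unpolarized light: factor 1/2.
Each further stage multiplies by cos²(35°) = 0.671.
After N polarizers: T = 0.5·0.671^(N−1). Require T < 0.088 ⇒ N−1 > ln(0.088/0.5)/ln(0.671) = 4.35, so N−1 ≥ 5 and N = 6.
Check: N=6 gives T = 0.06802 < 0.088; N=5 gives T = 0.1014.

N = 6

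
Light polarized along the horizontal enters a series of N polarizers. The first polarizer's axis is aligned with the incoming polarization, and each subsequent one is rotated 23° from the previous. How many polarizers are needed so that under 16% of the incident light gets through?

First polarizer is aligned with the polarization: full transmission.
Each further stage multiplies by cos²(23°) = 0.8473.
After N polarizers: T = 0.8473^(N−1). Require T < 0.16 ⇒ N−1 > ln(0.16)/ln(0.8473) = 11.06, so N−1 ≥ 12 and N = 13.
Check: N=13 gives T = 0.137 < 0.16; N=12 gives T = 0.1616.

N = 13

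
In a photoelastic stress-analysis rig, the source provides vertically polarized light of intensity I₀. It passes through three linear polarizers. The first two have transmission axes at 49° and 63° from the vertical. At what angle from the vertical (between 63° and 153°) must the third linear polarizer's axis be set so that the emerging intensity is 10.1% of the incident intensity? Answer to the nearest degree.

θ ≈ 123°

I₁ = I₀ cos²(49° − 0°) = I₀ cos²(49°) = 0.4304 I₀.
I₂ = I₁ cos²(63° − 49°) = 0.4304 I₀ · cos²(14°) = 0.4052 I₀.
Need I₃/I₀ = 0.101, so cos²(θ − 63°) = 0.101 / 0.4052 = 0.2492.
θ − 63° = arccos(√0.2492) = 60.0°, giving θ ≈ 63 + 60.0 = 123.0°.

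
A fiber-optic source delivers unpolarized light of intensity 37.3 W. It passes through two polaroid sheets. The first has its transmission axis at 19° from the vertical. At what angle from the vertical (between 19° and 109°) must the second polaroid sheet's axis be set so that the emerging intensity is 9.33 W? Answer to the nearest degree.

θ ≈ 64°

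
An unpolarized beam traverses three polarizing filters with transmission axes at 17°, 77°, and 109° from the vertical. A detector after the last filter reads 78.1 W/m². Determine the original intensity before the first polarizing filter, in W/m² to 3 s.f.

Unpolarized light through the first polarizer → I₁ = ½ I₀, now polarized at 17°.
I₂ = I₁ cos²(77° − 17°) = 0.5 I₀ · cos²(60°) = 0.125 I₀.
I₃ = I₂ cos²(109° − 77°) = 0.125 I₀ · cos²(32°) = 0.0899 I₀.
So 78.1 W/m² = 0.0899 I₀, giving I₀ = 78.1/0.0899 = 868.8 W/m².

I₀ ≈ 869 W/m²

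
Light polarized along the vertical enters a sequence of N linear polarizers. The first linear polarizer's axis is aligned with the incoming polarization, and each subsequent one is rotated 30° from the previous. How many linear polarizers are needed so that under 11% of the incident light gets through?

N = 9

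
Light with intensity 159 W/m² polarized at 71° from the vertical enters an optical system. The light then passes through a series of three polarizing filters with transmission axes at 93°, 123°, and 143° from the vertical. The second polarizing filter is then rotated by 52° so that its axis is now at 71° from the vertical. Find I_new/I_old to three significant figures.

I_new/I_old ≈ 0.124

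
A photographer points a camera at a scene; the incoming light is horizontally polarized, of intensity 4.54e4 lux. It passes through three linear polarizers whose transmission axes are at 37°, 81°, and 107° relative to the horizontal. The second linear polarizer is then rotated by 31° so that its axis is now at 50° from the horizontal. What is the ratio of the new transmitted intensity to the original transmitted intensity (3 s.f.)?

Before rotation:
I₁ = I₀ cos²(37° − 0°) = I₀ cos²(37°) = 0.6378 I₀.
I₂ = I₁ cos²(81° − 37°) = 0.6378 I₀ · cos²(44°) = 0.33 I₀.
I₃ = I₂ cos²(107° − 81°) = 0.33 I₀ · cos²(26°) = 0.2666 I₀.
After rotation:
I₁ = I₀ cos²(37° − 0°) = I₀ cos²(37°) = 0.6378 I₀.
I₂ = I₁ cos²(50° − 37°) = 0.6378 I₀ · cos²(13°) = 0.6055 I₀.
I₃ = I₂ cos²(107° − 50°) = 0.6055 I₀ · cos²(57°) = 0.1796 I₀.
Ratio = 0.1796 / 0.2666 = 0.6737.

I_new/I_old ≈ 0.674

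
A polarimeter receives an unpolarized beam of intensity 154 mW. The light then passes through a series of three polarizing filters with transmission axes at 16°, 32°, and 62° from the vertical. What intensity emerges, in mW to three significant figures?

Unpolarized light through the first polarizer → I₁ = 154 mW/2 = 77 mW, polarized at 16°.
I₂ = I₁ · cos²(16°) = 77 · 0.924 = 71.15 mW.
I₃ = I₂ · cos²(30°) = 71.15 · 0.75 = 53.36 mW.

I ≈ 53.4 mW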